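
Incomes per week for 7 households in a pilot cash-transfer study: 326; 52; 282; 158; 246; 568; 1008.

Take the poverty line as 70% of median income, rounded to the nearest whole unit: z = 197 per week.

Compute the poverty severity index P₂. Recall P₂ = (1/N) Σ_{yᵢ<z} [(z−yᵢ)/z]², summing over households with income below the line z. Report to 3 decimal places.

Below z: 52, 158 (q = 2 of N = 7).
Relative gaps: (197−52)/197 = 0.7360; (197−158)/197 = 0.1980.
Squared: 0.5418; 0.0392.
Sum = 0.580948; P₂ = 0.580948 / 7 = 0.083.

0.083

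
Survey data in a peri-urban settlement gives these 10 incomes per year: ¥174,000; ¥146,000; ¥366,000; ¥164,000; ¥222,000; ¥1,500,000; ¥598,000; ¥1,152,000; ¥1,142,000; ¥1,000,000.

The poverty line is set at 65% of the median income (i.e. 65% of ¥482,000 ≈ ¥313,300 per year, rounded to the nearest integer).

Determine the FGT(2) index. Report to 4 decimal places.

0.0795

Below z: ¥146,000, ¥164,000, ¥174,000, ¥222,000 (q = 4 of N = 10).
Shortfall ratios: (313300−146000)/313300 = 0.5340; (313300−164000)/313300 = 0.4765; (313300−174000)/313300 = 0.4446; (313300−222000)/313300 = 0.2914.
Squared: 0.2851; 0.2271; 0.1977; 0.0849.
Sum = 0.794850; P₂ = 0.794850 / 10 = 0.0795.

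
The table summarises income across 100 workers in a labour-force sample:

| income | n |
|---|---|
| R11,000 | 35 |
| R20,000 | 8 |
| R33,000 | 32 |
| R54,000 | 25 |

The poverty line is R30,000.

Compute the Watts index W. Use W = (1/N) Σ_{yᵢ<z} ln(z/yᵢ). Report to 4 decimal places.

Poor units: 35×R11,000, 8×R20,000 (q = 43 of N = 100).
Log gaps: ln(30000/11000) = 1.0033 (×35); ln(30000/20000) = 0.4055 (×8).
W = 38.359295 / 100 = 0.3836.

0.3836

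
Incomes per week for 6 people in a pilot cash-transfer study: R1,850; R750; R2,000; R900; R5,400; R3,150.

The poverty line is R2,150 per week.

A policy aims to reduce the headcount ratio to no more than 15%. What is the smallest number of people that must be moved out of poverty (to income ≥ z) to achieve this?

4

4 of the 6 people are poor, so H = 4/6 = 0.667.
A headcount ratio of at most 15% allows at most ⌊0.15 × 6⌋ = 0 poor people.
So at least 4 − 0 = 4 must be lifted.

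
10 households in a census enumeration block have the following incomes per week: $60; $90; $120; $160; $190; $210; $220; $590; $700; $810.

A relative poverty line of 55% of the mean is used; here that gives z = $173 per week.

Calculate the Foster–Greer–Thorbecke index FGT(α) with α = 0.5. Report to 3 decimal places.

Below z: $60, $90, $120, $160 (q = 4 of N = 10).
Shortfall ratios: (173−60)/173 = 0.6532; (173−90)/173 = 0.4798; (173−120)/173 = 0.3064; (173−160)/173 = 0.0751.
Raised to α = 0.5: 0.80820; 0.69265; 0.55350; 0.27412.
Sum = 2.328470; FGT(0.5) = 2.328470 / 10 = 0.233.

0.233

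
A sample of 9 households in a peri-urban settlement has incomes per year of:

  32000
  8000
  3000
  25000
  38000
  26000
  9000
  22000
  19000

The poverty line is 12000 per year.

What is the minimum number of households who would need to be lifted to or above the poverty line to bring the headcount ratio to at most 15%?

2

Currently q = 3 of N = 9 are below the line (H = 0.333).
A headcount ratio of at most 15% allows at most ⌊0.15 × 9⌋ = 1 poor households.
So at least 3 − 1 = 2 must be lifted.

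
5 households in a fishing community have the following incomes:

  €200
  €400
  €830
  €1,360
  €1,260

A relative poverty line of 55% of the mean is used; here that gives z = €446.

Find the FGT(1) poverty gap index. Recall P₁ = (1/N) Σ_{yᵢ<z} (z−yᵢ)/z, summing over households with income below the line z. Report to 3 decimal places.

0.131

Poor units: €200, €400 (q = 2 of N = 5).
Normalized shortfalls: (446−200)/446 = 0.5516; (446−400)/446 = 0.1031.
Σ = 0.654709. Dividing by the full population N = 5 gives P₁ = 0.131.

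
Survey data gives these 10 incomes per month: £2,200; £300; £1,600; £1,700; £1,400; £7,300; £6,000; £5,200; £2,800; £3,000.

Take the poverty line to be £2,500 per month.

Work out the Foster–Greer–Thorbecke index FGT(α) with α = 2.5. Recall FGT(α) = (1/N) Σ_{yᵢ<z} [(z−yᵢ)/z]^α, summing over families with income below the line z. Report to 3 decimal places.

Below z: £300, £1,400, £1,600, £1,700, £2,200 (q = 5 of N = 10).
Relative gaps: (2500−300)/2500 = 0.8800; (2500−1400)/2500 = 0.4400; (2500−1600)/2500 = 0.3600; (2500−1700)/2500 = 0.3200; (2500−2200)/2500 = 0.1200.
Raised to α = 2.5: 0.72645; 0.12842; 0.07776; 0.05793; 0.00499.
Sum = 0.995546; FGT(2.5) = 0.995546 / 10 = 0.100.

0.100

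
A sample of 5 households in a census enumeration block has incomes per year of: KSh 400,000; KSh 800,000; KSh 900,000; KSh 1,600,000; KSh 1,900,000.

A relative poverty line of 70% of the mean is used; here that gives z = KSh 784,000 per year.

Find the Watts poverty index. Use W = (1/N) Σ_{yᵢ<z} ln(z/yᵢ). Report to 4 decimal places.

0.1346

Below the line: KSh 400,000 (q = 1 of N = 5).
Log shortfalls: ln(784000/400000) = 0.6729.
W = 0.672944 / 5 = 0.1346.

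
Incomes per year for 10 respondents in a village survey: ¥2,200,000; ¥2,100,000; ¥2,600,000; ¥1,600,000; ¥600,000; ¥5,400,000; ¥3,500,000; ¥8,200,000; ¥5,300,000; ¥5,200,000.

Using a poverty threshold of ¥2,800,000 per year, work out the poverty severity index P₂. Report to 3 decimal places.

Poor units: ¥600,000, ¥1,600,000, ¥2,100,000, ¥2,200,000, ¥2,600,000 (q = 5 of N = 10).
Relative gaps: (2800000−600000)/2800000 = 0.7857; (2800000−1600000)/2800000 = 0.4286; (2800000−2100000)/2800000 = 0.2500; (2800000−2200000)/2800000 = 0.2143; (2800000−2600000)/2800000 = 0.0714.
Squared: 0.6173; 0.1837; 0.0625; 0.0459; 0.0051.
Sum = 0.914541; P₂ = 0.914541 / 10 = 0.091.

0.091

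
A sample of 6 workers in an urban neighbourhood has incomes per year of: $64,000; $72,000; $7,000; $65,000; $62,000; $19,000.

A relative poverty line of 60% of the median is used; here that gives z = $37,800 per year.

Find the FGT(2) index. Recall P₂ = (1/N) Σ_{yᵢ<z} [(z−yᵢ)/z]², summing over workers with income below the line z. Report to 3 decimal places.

Poor units: $7,000, $19,000 (q = 2 of N = 6).
Gap ratios (z−y)/z: (37800−7000)/37800 = 0.8148; (37800−19000)/37800 = 0.4974.
Squared: 0.6639; 0.2474.
Sum = 0.911285; P₂ = 0.911285 / 6 = 0.152.

0.152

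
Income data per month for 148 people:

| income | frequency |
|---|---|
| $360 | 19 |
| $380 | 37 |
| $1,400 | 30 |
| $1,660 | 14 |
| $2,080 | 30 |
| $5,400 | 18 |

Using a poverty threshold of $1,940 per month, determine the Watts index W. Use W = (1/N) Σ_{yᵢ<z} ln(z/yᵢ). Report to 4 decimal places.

0.7047

Incomes under z: 19×$360, 37×$380, 30×$1,400, 14×$1,660 (q = 100 of N = 148).
ln(z/y) terms: ln(1940/360) = 1.6843 (×19); ln(1940/380) = 1.6303 (×37); ln(1940/1400) = 0.3262 (×30); ln(1940/1660) = 0.1559 (×14).
W = 104.291166 / 148 = 0.7047.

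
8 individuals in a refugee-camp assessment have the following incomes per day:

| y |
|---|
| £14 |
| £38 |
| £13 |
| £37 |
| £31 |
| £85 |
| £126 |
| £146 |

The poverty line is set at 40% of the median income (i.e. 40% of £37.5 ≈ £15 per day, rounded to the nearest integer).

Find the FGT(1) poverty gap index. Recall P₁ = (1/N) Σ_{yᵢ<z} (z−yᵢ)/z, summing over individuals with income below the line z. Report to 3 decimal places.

Poor units: £13, £14 (q = 2 of N = 8).
Gap ratios (z−y)/z: (15−13)/15 = 0.1333; (15−14)/15 = 0.0667.
Σ = 0.200000. Dividing by the full population N = 8 gives P₁ = 0.025.

0.025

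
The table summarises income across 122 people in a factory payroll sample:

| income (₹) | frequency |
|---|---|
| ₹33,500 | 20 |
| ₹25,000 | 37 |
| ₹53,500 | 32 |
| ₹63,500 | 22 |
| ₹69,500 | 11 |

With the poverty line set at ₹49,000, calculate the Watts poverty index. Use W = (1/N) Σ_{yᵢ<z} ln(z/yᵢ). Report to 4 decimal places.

0.2664

Below the line: 37×₹25,000, 20×₹33,500 (q = 57 of N = 122).
Log shortfalls: ln(49000/25000) = 0.6729 (×37); ln(49000/33500) = 0.3803 (×20).
W = 32.504443 / 122 = 0.2664.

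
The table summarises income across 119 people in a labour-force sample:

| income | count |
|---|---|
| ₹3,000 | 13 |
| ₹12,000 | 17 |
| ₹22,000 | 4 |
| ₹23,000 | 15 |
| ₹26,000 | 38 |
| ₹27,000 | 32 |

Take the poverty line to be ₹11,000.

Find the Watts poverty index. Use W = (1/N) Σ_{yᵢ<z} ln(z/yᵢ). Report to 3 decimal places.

Below z: 13×₹3,000 (q = 13 of N = 119).
Log gaps: ln(11000/3000) = 1.2993 (×13).
W = 16.890679 / 119 = 0.142.

0.142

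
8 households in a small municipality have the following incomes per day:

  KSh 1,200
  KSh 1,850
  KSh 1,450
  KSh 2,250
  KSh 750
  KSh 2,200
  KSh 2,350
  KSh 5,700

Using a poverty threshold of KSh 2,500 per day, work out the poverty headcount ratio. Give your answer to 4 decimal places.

7 of the 8 households have income below KSh 2,500.
H = 7/8 = 0.8750.

0.8750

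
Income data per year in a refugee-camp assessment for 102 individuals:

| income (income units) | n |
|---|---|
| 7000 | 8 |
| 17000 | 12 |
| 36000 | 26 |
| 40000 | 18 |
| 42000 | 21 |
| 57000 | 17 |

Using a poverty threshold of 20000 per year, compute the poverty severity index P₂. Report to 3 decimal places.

0.036

Below z: 8×7000, 12×17000 (q = 20 of N = 102).
Normalized shortfalls: (20000−7000)/20000 = 0.6500 (×8); (20000−17000)/20000 = 0.1500 (×12).
Squared: 0.4225 (×8); 0.0225 (×12).
Sum = 3.650000; P₂ = 3.650000 / 102 = 0.036.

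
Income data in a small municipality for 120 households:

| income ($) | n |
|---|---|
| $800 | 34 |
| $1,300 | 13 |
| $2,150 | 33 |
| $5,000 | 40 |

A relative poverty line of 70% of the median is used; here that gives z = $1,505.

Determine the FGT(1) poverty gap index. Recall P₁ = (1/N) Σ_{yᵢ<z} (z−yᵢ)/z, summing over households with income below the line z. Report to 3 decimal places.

Poor units: 34×$800, 13×$1,300 (q = 47 of N = 120).
Shortfall ratios: (1505−800)/1505 = 0.4684 (×34); (1505−1300)/1505 = 0.1362 (×13).
Σ = 17.697674. Dividing by the full population N = 120 gives P₁ = 0.147.

0.147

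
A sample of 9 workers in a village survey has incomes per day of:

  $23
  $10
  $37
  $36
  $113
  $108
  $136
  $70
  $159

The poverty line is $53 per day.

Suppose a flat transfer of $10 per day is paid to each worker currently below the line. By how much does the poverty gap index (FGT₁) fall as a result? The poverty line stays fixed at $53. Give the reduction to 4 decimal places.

Before: below the line — $10, $23, $36, $37; poverty gap index (FGT₁) = 0.222222.
After the $10 transfer: below the line — $20, $33, $46, $47; poverty gap index (FGT₁) = 0.138365.
Reduction = 0.222222 − 0.138365 = 0.0839.

0.0839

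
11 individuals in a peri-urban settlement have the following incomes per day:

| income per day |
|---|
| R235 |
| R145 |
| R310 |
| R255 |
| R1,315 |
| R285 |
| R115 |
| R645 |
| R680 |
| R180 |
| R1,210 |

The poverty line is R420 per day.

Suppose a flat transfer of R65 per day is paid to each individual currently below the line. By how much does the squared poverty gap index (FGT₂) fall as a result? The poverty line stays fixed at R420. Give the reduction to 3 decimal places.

0.080

Before: below the line — R115, R145, R180, R235, R255, R285, R310; squared poverty gap index (FGT₂) = 0.16390.
After the R65 transfer: below the line — R180, R210, R245, R300, R320, R350, R375; squared poverty gap index (FGT₂) = 0.08434.
Reduction = 0.16390 − 0.08434 = 0.080.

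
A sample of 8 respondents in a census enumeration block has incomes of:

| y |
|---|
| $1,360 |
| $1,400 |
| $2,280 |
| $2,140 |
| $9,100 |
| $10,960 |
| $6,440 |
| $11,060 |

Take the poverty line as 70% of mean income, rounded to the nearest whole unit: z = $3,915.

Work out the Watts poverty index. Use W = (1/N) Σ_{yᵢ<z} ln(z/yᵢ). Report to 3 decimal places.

Poor units: $1,360, $1,400, $2,140, $2,280 (q = 4 of N = 8).
Log gaps: ln(3915/1360) = 1.0573; ln(3915/1400) = 1.0283; ln(3915/2140) = 0.6040; ln(3915/2280) = 0.5406.
W = 3.230323 / 8 = 0.404.

0.404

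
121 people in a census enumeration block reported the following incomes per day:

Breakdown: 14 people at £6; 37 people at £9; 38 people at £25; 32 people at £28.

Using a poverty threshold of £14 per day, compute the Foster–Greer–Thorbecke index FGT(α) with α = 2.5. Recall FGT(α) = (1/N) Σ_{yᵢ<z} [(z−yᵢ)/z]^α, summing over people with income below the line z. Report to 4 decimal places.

Poor units: 14×£6, 37×£9 (q = 51 of N = 121).
Relative gaps: (14−6)/14 = 0.5714 (×14); (14−9)/14 = 0.3571 (×37).
Raised to α = 2.5: 0.24683 (×14); 0.07623 (×37).
Sum = 6.276049; FGT(2.5) = 6.276049 / 121 = 0.0519.

0.0519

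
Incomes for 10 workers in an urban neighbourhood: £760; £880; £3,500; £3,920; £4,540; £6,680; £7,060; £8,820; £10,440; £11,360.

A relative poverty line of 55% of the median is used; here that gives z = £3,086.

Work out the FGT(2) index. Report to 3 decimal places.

0.108

Incomes under z: £760, £880 (q = 2 of N = 10).
Shortfall ratios: (3086−760)/3086 = 0.7537; (3086−880)/3086 = 0.7148.
Squared: 0.5681; 0.5110.
Sum = 1.079102; P₂ = 1.079102 / 10 = 0.108.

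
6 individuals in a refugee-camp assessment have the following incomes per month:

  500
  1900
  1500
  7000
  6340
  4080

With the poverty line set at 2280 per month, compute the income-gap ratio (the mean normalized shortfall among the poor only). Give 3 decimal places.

0.430

Incomes under z: 500, 1500, 1900 (q = 3 of N = 6).
Relative gaps: 0.7807, 0.3421, 0.1667; sum = 1.289474.
I averages over the q = 3 poor units only: 1.289474 / 3 = 0.430.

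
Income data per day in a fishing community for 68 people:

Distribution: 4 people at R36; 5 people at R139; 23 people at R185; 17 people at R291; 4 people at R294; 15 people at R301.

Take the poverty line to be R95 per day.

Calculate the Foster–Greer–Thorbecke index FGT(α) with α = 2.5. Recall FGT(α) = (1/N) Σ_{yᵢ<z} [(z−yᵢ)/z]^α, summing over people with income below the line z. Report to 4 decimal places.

0.0179

Below the line: 4×R36 (q = 4 of N = 68).
Normalized shortfalls: (95−36)/95 = 0.6211 (×4).
Raised to α = 2.5: 0.30396 (×4).
Sum = 1.215853; FGT(2.5) = 1.215853 / 68 = 0.0179.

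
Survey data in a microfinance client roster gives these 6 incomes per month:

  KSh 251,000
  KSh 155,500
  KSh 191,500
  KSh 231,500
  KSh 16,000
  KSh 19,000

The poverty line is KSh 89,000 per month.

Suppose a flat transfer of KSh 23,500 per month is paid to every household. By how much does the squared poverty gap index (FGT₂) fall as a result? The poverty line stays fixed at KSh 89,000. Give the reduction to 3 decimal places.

0.118

Before: below the line — KSh 16,000, KSh 19,000; squared poverty gap index (FGT₂) = 0.21523.
After the KSh 23,500 transfer: below the line — KSh 39,500, KSh 42,500; squared poverty gap index (FGT₂) = 0.09705.
Reduction = 0.21523 − 0.09705 = 0.118.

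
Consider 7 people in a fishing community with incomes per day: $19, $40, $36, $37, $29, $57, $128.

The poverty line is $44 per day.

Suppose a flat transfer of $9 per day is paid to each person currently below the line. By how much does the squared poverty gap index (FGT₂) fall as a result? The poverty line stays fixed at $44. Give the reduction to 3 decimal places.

0.051

Before: below the line — $19, $29, $36, $37, $40; squared poverty gap index (FGT₂) = 0.07224.
After the $9 transfer: below the line — $28, $38; squared poverty gap index (FGT₂) = 0.02155.
Reduction = 0.07224 − 0.02155 = 0.051.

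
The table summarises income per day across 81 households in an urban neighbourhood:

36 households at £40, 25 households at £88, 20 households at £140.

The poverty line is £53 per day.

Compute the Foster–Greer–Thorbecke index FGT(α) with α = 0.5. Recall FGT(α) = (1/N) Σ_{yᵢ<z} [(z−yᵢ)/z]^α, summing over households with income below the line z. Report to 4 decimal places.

Poor units: 36×£40 (q = 36 of N = 81).
Relative gaps: (53−40)/53 = 0.2453 (×36).
Raised to α = 0.5: 0.49526 (×36).
Sum = 17.829380; FGT(0.5) = 17.829380 / 81 = 0.2201.

0.2201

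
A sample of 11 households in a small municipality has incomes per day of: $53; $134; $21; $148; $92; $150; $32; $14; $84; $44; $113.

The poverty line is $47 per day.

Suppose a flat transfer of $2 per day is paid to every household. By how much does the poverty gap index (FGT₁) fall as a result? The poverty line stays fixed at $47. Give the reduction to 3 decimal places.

Before: below the line — $14, $21, $32, $44; poverty gap index (FGT₁) = 0.14894.
After the $2 transfer: below the line — $16, $23, $34, $46; poverty gap index (FGT₁) = 0.13346.
Reduction = 0.14894 − 0.13346 = 0.015.

0.015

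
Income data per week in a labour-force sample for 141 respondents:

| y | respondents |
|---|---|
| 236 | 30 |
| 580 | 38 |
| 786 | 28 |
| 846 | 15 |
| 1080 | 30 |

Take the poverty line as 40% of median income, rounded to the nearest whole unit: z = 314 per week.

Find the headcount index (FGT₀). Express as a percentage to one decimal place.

30 of the 141 respondents have income below 314.
H = 30/141 = 21.3%.

21.3%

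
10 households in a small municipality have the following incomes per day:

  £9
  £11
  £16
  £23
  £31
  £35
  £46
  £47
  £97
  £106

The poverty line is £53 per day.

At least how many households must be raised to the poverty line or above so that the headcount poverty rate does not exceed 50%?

3

Currently q = 8 of N = 10 are below the line (H = 0.800).
A headcount ratio of at most 50% allows at most ⌊0.50 × 10⌋ = 5 poor households.
So at least 8 − 5 = 3 must be lifted.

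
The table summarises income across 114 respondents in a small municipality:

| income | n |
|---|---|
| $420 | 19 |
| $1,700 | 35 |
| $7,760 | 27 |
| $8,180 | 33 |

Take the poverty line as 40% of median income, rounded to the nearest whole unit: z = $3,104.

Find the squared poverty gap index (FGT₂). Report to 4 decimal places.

Below the line: 19×$420, 35×$1,700 (q = 54 of N = 114).
Relative gaps: (3104−420)/3104 = 0.8647 (×19); (3104−1700)/3104 = 0.4523 (×35).
Squared: 0.7477 (×19); 0.2046 (×35).
Sum = 21.366866; P₂ = 21.366866 / 114 = 0.1874.

0.1874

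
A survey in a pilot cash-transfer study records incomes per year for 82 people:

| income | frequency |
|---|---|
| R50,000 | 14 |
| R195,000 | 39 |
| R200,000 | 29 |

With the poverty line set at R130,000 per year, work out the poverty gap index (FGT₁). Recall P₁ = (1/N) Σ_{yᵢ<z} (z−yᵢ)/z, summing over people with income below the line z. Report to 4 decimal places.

0.1051

Incomes under z: 14×R50,000 (q = 14 of N = 82).
Shortfall ratios: (130000−50000)/130000 = 0.6154 (×14).
Sum of shortfalls = 8.615385; P₁ averages over all N: 8.615385 / 82 = 0.1051.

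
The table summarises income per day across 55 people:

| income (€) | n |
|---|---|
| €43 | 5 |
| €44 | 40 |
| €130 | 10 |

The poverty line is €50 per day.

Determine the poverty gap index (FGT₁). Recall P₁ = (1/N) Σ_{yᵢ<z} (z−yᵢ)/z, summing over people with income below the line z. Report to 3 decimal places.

Incomes under z: 5×€43, 40×€44 (q = 45 of N = 55).
Relative gaps: (50−43)/50 = 0.1400 (×5); (50−44)/50 = 0.1200 (×40).
Sum of shortfalls = 5.500000; P₁ averages over all N: 5.500000 / 55 = 0.100.

0.100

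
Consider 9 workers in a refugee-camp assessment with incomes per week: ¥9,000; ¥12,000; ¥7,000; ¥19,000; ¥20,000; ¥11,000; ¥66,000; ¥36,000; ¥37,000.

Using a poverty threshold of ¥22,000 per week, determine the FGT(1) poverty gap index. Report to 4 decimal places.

Incomes under z: ¥7,000, ¥9,000, ¥11,000, ¥12,000, ¥19,000, ¥20,000 (q = 6 of N = 9).
Shortfall ratios: (22000−7000)/22000 = 0.6818; (22000−9000)/22000 = 0.5909; (22000−11000)/22000 = 0.5000; (22000−12000)/22000 = 0.4545; (22000−19000)/22000 = 0.1364; (22000−20000)/22000 = 0.0909.
Sum of shortfalls = 2.454545; P₁ averages over all N: 2.454545 / 9 = 0.2727.

0.2727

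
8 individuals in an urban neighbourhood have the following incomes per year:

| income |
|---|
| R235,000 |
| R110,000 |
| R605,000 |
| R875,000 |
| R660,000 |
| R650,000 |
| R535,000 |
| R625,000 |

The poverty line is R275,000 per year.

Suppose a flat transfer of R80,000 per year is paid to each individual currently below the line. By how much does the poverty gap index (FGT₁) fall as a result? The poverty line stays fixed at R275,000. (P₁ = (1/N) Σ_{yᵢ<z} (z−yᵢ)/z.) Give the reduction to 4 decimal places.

Before: below the line — R110,000, R235,000; poverty gap index (FGT₁) = 0.093182.
After the R80,000 transfer: below the line — R190,000; poverty gap index (FGT₁) = 0.038636.
Reduction = 0.093182 − 0.038636 = 0.0545.

0.0545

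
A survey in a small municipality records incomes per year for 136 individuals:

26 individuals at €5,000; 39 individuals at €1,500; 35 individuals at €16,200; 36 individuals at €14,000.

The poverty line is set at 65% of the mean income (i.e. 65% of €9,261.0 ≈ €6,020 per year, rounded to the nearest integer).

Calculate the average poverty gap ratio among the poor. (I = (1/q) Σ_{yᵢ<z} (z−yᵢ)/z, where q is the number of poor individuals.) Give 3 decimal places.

0.518

Poor units: 39×€1,500, 26×€5,000 (q = 65 of N = 136).
Relative gaps: 0.7508 (×39), 0.1694 (×26); sum = 33.687708.
I averages over the q = 65 poor units only: 33.687708 / 65 = 0.518.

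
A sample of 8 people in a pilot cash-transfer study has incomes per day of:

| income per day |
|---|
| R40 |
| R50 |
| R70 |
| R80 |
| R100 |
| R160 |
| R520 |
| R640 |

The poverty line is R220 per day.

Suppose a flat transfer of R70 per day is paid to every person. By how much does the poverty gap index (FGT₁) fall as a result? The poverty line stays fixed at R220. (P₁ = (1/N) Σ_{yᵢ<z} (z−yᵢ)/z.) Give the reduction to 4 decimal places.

Before: below the line — R40, R50, R70, R80, R100, R160; poverty gap index (FGT₁) = 0.465909.
After the R70 transfer: below the line — R110, R120, R140, R150, R170; poverty gap index (FGT₁) = 0.232955.
Reduction = 0.465909 − 0.232955 = 0.2330.

0.2330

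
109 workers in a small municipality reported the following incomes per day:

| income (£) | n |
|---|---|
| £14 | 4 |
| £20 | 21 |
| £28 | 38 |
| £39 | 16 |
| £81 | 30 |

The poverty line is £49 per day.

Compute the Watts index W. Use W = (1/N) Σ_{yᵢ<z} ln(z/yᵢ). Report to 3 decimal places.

0.447

Below the line: 4×£14, 21×£20, 38×£28, 16×£39 (q = 79 of N = 109).
Log gaps: ln(49/14) = 1.2528 (×4); ln(49/20) = 0.8961 (×21); ln(49/28) = 0.5596 (×38); ln(49/39) = 0.2283 (×16).
W = 48.746439 / 109 = 0.447.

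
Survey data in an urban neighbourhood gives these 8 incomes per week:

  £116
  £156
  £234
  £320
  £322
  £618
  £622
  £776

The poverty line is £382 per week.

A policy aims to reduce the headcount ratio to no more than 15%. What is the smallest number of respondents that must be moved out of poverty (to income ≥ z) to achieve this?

Currently q = 5 of N = 8 are below the line (H = 0.625).
A headcount ratio of at most 15% allows at most ⌊0.15 × 8⌋ = 1 poor respondents.
So at least 5 − 1 = 4 must be lifted.

4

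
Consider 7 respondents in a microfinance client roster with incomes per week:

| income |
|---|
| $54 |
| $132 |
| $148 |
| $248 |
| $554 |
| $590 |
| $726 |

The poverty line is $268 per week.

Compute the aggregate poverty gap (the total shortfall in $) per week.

Below the line: $54, $132, $148, $248 (q = 4 of N = 7).
Individual gaps: 268−54 = 214; 268−132 = 136; 268−148 = 120; 268−248 = 20.
Aggregate gap = $490.

$490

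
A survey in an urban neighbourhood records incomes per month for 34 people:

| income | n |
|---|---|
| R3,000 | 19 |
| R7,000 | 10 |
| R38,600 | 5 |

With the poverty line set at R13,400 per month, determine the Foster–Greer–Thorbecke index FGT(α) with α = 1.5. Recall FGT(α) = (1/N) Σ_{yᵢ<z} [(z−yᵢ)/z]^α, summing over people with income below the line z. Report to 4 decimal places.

0.4792

Incomes under z: 19×R3,000, 10×R7,000 (q = 29 of N = 34).
Normalized shortfalls: (13400−3000)/13400 = 0.7761 (×19); (13400−7000)/13400 = 0.4776 (×10).
Raised to α = 1.5: 0.68374 (×19); 0.33008 (×10).
Sum = 16.291866; FGT(1.5) = 16.291866 / 34 = 0.4792.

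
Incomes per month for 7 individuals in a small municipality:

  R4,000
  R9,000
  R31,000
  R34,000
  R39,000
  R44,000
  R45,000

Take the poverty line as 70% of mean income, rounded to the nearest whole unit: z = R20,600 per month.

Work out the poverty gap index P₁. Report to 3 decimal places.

0.196

Poor units: R4,000, R9,000 (q = 2 of N = 7).
Shortfall ratios: (20600−4000)/20600 = 0.8058; (20600−9000)/20600 = 0.5631.
Sum of shortfalls = 1.368932; P₁ averages over all N: 1.368932 / 7 = 0.196.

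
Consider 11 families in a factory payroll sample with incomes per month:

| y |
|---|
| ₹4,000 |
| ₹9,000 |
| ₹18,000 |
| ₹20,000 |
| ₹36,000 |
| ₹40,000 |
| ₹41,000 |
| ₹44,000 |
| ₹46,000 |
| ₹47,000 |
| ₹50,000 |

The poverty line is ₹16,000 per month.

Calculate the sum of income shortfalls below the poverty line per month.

₹19,000

Below z: ₹4,000, ₹9,000 (q = 2 of N = 11).
Individual gaps: 16000−4000 = 12000; 16000−9000 = 7000.
Aggregate gap = ₹19,000.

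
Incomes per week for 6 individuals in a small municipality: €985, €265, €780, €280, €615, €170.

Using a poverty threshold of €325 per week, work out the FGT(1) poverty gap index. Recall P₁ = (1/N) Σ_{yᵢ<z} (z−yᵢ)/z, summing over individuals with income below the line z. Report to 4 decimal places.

Incomes under z: €170, €265, €280 (q = 3 of N = 6).
Shortfall ratios: (325−170)/325 = 0.4769; (325−265)/325 = 0.1846; (325−280)/325 = 0.1385.
Sum of shortfalls = 0.800000; P₁ averages over all N: 0.800000 / 6 = 0.1333.

0.1333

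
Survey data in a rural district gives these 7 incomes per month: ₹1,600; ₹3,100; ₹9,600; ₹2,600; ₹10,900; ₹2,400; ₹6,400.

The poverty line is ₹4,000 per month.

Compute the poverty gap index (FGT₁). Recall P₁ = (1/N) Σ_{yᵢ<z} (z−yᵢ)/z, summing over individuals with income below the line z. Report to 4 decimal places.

0.2250

Poor units: ₹1,600, ₹2,400, ₹2,600, ₹3,100 (q = 4 of N = 7).
Normalized shortfalls: (4000−1600)/4000 = 0.6000; (4000−2400)/4000 = 0.4000; (4000−2600)/4000 = 0.3500; (4000−3100)/4000 = 0.2250.
Σ = 1.575000. Dividing by the full population N = 7 gives P₁ = 0.2250.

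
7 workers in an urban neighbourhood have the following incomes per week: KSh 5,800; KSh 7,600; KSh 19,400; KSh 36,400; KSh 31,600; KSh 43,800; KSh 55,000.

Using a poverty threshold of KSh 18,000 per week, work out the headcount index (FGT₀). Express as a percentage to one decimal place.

2 of the 7 workers have income below KSh 18,000.
H = 2/7 = 28.6%.

28.6%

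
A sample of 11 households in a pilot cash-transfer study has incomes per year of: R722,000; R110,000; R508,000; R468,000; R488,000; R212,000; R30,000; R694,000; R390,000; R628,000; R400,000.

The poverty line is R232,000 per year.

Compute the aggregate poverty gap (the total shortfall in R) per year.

Below the line: R30,000, R110,000, R212,000 (q = 3 of N = 11).
Individual gaps: 232000−30000 = 202000; 232000−110000 = 122000; 232000−212000 = 20000.
Aggregate gap = R344,000.

R344,000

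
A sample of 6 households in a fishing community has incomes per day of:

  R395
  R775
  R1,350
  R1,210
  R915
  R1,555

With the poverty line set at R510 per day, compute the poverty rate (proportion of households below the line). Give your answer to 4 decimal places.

1 of the 6 households have income below R510.
H = 1/6 = 0.1667.

0.1667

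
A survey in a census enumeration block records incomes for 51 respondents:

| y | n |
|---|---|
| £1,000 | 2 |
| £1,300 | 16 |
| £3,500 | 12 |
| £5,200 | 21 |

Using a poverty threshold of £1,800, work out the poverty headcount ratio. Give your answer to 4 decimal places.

18 of the 51 respondents have income below £1,800.
H = 18/51 = 0.3529.

0.3529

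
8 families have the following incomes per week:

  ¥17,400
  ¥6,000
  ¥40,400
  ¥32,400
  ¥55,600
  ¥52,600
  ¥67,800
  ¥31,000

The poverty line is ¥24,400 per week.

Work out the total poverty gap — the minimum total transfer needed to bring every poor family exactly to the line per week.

Incomes under z: ¥6,000, ¥17,400 (q = 2 of N = 8).
Individual gaps: 24400−6000 = 18400; 24400−17400 = 7000.
Aggregate gap = ¥25,400.

¥25,400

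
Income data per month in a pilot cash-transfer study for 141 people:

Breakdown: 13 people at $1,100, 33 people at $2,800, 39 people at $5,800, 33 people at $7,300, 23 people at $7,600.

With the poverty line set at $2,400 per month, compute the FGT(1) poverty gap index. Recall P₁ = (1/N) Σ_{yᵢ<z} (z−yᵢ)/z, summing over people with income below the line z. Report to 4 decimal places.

Below the line: 13×$1,100 (q = 13 of N = 141).
Normalized shortfalls: (2400−1100)/2400 = 0.5417 (×13).
Σ = 7.041667. Dividing by the full population N = 141 gives P₁ = 0.0499.

0.0499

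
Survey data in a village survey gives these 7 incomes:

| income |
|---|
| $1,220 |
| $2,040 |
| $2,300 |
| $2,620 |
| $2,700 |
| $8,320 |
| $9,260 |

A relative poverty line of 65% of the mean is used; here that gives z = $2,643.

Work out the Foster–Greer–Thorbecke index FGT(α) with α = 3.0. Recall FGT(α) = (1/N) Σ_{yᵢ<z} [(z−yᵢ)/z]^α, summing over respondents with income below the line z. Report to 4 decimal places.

Below the line: $1,220, $2,040, $2,300, $2,620 (q = 4 of N = 7).
Relative gaps: (2643−1220)/2643 = 0.5384; (2643−2040)/2643 = 0.2281; (2643−2300)/2643 = 0.1298; (2643−2620)/2643 = 0.0087.
Raised to α = 3.0: 0.15607; 0.01188; 0.00219; 0.00000.
Sum = 0.170133; FGT(3.0) = 0.170133 / 7 = 0.0243.

0.0243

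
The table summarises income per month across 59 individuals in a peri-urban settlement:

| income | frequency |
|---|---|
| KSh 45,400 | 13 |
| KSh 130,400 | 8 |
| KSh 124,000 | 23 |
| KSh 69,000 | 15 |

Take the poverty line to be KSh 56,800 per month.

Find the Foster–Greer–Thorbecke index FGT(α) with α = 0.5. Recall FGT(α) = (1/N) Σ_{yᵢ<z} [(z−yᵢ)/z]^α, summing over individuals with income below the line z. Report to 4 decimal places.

0.0987

Incomes under z: 13×KSh 45,400 (q = 13 of N = 59).
Gap ratios (z−y)/z: (56800−45400)/56800 = 0.2007 (×13).
Raised to α = 0.5: 0.44800 (×13).
Sum = 5.824003; FGT(0.5) = 5.824003 / 59 = 0.0987.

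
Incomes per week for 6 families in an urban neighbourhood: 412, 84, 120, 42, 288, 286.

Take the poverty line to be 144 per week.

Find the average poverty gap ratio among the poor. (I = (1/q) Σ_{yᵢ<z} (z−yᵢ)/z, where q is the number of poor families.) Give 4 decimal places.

Below z: 42, 84, 120 (q = 3 of N = 6).
Relative gaps: 0.7083, 0.4167, 0.1667; sum = 1.291667.
The income-gap ratio divides by q (the poor only): 1.291667 / 3 = 0.4306.

0.4306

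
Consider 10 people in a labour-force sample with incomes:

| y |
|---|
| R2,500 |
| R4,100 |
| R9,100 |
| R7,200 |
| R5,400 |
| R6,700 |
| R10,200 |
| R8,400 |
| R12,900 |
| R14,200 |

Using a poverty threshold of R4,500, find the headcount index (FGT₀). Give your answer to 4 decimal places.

0.2000

2 of the 10 people have income below R4,500.
H = 2/10 = 0.2000.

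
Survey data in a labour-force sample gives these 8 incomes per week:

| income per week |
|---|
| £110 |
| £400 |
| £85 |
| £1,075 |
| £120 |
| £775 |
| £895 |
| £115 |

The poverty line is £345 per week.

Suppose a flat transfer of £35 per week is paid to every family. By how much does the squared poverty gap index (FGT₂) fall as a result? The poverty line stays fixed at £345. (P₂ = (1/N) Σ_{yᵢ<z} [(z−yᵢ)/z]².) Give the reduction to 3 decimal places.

Before: below the line — £85, £110, £115, £120; squared poverty gap index (FGT₂) = 0.23771.
After the £35 transfer: below the line — £120, £145, £150, £155; squared poverty gap index (FGT₂) = 0.17302.
Reduction = 0.23771 − 0.17302 = 0.065.

0.065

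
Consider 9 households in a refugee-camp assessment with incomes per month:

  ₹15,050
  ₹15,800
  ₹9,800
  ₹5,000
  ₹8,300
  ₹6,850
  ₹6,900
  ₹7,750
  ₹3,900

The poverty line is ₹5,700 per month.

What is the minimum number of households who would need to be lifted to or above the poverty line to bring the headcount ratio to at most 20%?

2 of the 9 households are poor, so H = 2/9 = 0.222.
A headcount ratio of at most 20% allows at most ⌊0.20 × 9⌋ = 1 poor households.
So at least 2 − 1 = 1 must be lifted.

1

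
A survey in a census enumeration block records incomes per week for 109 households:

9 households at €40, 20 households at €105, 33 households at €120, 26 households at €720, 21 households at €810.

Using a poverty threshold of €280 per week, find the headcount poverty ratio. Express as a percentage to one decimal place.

56.9%

62 of the 109 households have income below €280.
H = 62/109 = 56.9%.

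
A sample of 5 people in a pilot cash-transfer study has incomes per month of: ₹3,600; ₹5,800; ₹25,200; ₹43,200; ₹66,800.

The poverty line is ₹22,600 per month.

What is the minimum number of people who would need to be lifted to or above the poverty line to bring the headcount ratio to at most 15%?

2 of the 5 people are poor, so H = 2/5 = 0.400.
A headcount ratio of at most 15% allows at most ⌊0.15 × 5⌋ = 0 poor people.
So at least 2 − 0 = 2 must be lifted.

2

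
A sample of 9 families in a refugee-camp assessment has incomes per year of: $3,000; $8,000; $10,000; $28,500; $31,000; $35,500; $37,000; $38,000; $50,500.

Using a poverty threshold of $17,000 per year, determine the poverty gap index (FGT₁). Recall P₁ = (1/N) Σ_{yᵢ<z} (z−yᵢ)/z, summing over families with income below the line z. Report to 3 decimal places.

0.196

Below the line: $3,000, $8,000, $10,000 (q = 3 of N = 9).
Relative gaps: (17000−3000)/17000 = 0.8235; (17000−8000)/17000 = 0.5294; (17000−10000)/17000 = 0.4118.
Sum of shortfalls = 1.764706; P₁ averages over all N: 1.764706 / 9 = 0.196.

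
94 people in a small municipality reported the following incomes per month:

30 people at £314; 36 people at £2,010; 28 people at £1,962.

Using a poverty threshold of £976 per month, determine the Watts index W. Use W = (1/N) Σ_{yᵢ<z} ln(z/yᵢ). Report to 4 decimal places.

0.3619

Incomes under z: 30×£314 (q = 30 of N = 94).
ln(z/y) terms: ln(976/314) = 1.1341 (×30).
W = 34.022088 / 94 = 0.3619.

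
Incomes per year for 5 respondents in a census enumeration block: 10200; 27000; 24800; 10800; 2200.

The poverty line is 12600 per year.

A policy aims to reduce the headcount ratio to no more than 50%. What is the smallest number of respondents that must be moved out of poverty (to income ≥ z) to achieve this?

Currently q = 3 of N = 5 are below the line (H = 0.600).
A headcount ratio of at most 50% allows at most ⌊0.50 × 5⌋ = 2 poor respondents.
So at least 3 − 2 = 1 must be lifted.

1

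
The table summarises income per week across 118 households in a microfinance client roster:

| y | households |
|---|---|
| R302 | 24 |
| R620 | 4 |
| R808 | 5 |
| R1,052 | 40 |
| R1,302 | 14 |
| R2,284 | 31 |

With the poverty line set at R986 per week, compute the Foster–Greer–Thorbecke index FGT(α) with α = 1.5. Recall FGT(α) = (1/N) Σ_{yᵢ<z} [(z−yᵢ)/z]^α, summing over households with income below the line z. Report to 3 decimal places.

Below the line: 24×R302, 4×R620, 5×R808 (q = 33 of N = 118).
Relative gaps: (986−302)/986 = 0.6937 (×24); (986−620)/986 = 0.3712 (×4); (986−808)/986 = 0.1805 (×5).
Raised to α = 1.5: 0.57779 (×24); 0.22616 (×4); 0.07670 (×5).
Sum = 15.155058; FGT(1.5) = 15.155058 / 118 = 0.128.

0.128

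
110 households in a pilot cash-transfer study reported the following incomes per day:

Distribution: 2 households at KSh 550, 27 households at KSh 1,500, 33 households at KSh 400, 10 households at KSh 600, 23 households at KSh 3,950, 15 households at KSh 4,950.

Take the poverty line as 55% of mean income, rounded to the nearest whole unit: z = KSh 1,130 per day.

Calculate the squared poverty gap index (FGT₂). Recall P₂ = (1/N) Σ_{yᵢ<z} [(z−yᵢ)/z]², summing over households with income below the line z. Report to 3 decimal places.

0.150

Poor units: 33×KSh 400, 2×KSh 550, 10×KSh 600 (q = 45 of N = 110).
Normalized shortfalls: (1130−400)/1130 = 0.6460 (×33); (1130−550)/1130 = 0.5133 (×2); (1130−600)/1130 = 0.4690 (×10).
Squared: 0.4173 (×33); 0.2635 (×2); 0.2200 (×10).
Sum = 16.498943; P₂ = 16.498943 / 110 = 0.150.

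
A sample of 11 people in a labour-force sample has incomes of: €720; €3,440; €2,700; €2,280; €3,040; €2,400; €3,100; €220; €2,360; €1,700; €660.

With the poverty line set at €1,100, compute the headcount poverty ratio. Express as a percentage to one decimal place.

27.3%

3 of the 11 people have income below €1,100.
H = 3/11 = 27.3%.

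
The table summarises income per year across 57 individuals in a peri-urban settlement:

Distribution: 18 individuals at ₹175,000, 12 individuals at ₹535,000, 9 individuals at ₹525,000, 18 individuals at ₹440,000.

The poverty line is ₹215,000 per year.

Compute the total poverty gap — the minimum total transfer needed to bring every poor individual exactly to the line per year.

₹720,000

Incomes under z: 18×₹175,000 (q = 18 of N = 57).
Individual gaps: 18×(215000−175000) = 720000.
Aggregate gap = ₹720,000.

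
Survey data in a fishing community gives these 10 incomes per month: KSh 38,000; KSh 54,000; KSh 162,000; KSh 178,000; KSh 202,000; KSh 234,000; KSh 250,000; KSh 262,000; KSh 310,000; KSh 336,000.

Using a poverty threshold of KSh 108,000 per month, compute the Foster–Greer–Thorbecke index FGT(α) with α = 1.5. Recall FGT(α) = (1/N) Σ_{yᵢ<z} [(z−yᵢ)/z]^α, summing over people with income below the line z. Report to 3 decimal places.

0.088

Below z: KSh 38,000, KSh 54,000 (q = 2 of N = 10).
Relative gaps: (108000−38000)/108000 = 0.6481; (108000−54000)/108000 = 0.5000.
Raised to α = 1.5: 0.52181; 0.35355.
Sum = 0.875362; FGT(1.5) = 0.875362 / 10 = 0.088.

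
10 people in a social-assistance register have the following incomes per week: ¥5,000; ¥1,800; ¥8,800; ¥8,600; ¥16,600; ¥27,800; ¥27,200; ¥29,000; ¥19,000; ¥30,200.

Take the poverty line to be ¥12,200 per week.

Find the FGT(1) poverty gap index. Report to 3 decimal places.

Incomes under z: ¥1,800, ¥5,000, ¥8,600, ¥8,800 (q = 4 of N = 10).
Normalized shortfalls: (12200−1800)/12200 = 0.8525; (12200−5000)/12200 = 0.5902; (12200−8600)/12200 = 0.2951; (12200−8800)/12200 = 0.2787.
Sum of shortfalls = 2.016393; P₁ averages over all N: 2.016393 / 10 = 0.202.

0.202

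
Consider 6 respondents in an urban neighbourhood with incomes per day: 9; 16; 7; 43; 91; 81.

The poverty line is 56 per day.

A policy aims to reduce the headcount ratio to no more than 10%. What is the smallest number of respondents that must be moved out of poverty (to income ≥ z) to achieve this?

Currently q = 4 of N = 6 are below the line (H = 0.667).
A headcount ratio of at most 10% allows at most ⌊0.10 × 6⌋ = 0 poor respondents.
So at least 4 − 0 = 4 must be lifted.

4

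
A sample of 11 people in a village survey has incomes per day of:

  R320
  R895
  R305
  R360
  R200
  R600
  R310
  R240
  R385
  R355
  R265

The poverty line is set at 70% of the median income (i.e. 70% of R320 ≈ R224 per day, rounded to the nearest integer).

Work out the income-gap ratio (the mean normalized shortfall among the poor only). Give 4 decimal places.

Below z: R200 (q = 1 of N = 11).
Relative gaps: 0.1071; sum = 0.107143.
I averages over the q = 1 poor units only: 0.107143 / 1 = 0.1071.

0.1071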